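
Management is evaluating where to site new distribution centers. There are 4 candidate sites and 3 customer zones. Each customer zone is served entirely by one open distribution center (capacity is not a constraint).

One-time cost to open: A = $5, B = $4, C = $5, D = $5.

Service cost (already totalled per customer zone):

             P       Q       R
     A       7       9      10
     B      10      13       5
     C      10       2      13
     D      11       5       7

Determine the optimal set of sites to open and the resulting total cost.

For any fixed open set, each customer zone goes to its cheapest open site; total = fixed + service.
{B, C}: P→B 10, Q→C 2, R→B 5. Service 17; fixed 9; total 26.
{A, B, C}: service 14 + fixed 14 = 28
{D}: P→D 11, Q→D 5, R→D 7. Service 23; fixed 5; total 28.
{A, B, C, D}: P→A 7, Q→C 2, R→B 5. Service 14; fixed 19; total 33.
No other subset beats 26.

Open B and C; minimum total cost 26.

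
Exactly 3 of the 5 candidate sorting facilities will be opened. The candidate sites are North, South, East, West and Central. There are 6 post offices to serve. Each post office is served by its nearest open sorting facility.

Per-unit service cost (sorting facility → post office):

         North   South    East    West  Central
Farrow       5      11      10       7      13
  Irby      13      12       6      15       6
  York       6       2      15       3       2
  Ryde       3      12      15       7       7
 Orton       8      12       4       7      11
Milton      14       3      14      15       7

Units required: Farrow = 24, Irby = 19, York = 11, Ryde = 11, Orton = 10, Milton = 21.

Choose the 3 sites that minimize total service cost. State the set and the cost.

Choose North, South and East; total service cost 392.

With exactly 3 open, each post office uses its cheapest among the chosen.
{North, South, East}: Farrow→North 5·24=120, Irby→East 6·19=114, York→South 2·11=22, Ryde→North 3·11=33, Orton→East 4·10=40, Milton→South 3·21=63. Service cost 392.
{North, South, Central}: service cost 432
{North, East, Central}: service cost 476
Among all 10 size-3 choices, {North, South, East} is lowest.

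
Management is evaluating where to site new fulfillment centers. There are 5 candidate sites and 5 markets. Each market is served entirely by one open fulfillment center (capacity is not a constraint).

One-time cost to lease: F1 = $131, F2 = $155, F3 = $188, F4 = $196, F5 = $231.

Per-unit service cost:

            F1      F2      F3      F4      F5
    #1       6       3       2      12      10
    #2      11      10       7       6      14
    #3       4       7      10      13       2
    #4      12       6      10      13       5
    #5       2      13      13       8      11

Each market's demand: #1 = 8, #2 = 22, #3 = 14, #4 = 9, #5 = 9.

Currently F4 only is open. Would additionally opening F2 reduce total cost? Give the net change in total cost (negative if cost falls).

Current service cost with {F4}: 599.
Adding F2: each market re-picks its cheapest; new service cost 380, saving 219.
Extra fixed cost: 155. Net change = 155 − 219 = -64.
(Totals: 795 → 731.)

Yes — net change −64 (cost falls by 64).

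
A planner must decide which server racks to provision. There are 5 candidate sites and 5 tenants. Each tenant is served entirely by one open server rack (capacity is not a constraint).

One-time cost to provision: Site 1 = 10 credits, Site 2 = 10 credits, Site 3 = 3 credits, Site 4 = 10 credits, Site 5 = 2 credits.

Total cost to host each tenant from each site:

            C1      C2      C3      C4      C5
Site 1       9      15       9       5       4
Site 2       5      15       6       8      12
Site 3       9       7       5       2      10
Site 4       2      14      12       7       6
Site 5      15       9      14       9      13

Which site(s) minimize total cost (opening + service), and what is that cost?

For any fixed open set, each tenant goes to its cheapest open site; total = fixed + service.
{Site 3, Site 4}: C1→Site 4 2, C2→Site 3 7, C3→Site 3 5, C4→Site 3 2, C5→Site 4 6. Service 22; fixed 13; total 35.
{Site 3}: service 33 + fixed 3 = 36
{Site 3, Site 4, Site 5}: service 22 + fixed 15 = 37
{Site 1, Site 2, Site 3, Site 4, Site 5}: C1→Site 4 2, C2→Site 3 7, C3→Site 3 5, C4→Site 3 2, C5→Site 1 4. Service 20; fixed 35; total 55.
No other subset beats 35.

Open Site 3 and Site 4; minimum total cost 35.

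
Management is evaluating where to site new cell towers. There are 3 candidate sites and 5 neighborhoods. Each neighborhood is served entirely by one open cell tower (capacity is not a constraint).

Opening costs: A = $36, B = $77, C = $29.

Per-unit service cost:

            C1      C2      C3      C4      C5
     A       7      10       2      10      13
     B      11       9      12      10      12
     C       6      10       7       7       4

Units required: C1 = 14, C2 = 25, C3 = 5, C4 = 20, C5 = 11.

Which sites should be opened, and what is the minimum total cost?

For any fixed open set, each neighborhood goes to its cheapest open site; total = fixed + service.
{C}: C1→C 6·14=84, C2→C 10·25=250, C3→C 7·5=35, C4→C 7·20=140, C5→C 4·11=44. Service 553; fixed 29; total 582.
{A, C}: C1→C 6·14=84, C2→A 10·25=250, C3→A 2·5=10, C4→C 7·20=140, C5→C 4·11=44. Service 528; fixed 65; total 593.
{B, C}: service 528 + fixed 106 = 634
{A, B, C}: C1→C 6·14=84, C2→B 9·25=225, C3→A 2·5=10, C4→C 7·20=140, C5→C 4·11=44. Service 503; fixed 142; total 645.
(All 7 nonempty subsets were checked; C only is lowest.)

Open C only; minimum total cost 582.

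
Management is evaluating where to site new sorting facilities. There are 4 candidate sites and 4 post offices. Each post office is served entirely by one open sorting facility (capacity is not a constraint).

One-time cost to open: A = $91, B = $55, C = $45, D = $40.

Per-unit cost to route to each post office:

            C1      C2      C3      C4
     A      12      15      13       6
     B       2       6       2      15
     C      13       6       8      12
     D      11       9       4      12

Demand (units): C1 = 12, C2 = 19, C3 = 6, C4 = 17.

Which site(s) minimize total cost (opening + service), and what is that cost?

For any fixed open set, each post office goes to its cheapest open site; total = fixed + service.
{A, B}: C1→B 2·12=24, C2→B 6·19=114, C3→B 2·6=12, C4→A 6·17=102. Service 252; fixed 146; total 398.
{A, B, D}: service 252 + fixed 186 = 438
{A, B, C}: C1→B 2·12=24, C2→B 6·19=114, C3→B 2·6=12, C4→A 6·17=102. Service 252; fixed 191; total 443.
{A, B, C, D}: service 252 + fixed 231 = 483
No other subset beats 398.

Open A and B; minimum total cost 398.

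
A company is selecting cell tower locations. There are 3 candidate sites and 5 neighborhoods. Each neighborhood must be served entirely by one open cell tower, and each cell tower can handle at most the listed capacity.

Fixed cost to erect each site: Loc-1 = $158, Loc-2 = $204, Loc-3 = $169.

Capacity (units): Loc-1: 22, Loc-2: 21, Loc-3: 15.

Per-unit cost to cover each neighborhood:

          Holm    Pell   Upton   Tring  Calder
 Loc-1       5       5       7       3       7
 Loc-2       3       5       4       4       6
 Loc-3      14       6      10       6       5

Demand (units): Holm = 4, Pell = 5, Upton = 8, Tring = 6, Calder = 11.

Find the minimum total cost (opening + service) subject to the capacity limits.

Open {Loc-1, Loc-2}: Holm→Loc-1 5·4=20, Pell→Loc-1 5·5=25, Upton→Loc-2 4·8=32, Tring→Loc-1 3·6=18, Calder→Loc-2 6·11=66.
Loads: Loc-1 carries 15/22, Loc-2 carries 19/21. Service 161; fixed 362; total 523.
Next best feasible plan costs 526.

Minimum total cost: 523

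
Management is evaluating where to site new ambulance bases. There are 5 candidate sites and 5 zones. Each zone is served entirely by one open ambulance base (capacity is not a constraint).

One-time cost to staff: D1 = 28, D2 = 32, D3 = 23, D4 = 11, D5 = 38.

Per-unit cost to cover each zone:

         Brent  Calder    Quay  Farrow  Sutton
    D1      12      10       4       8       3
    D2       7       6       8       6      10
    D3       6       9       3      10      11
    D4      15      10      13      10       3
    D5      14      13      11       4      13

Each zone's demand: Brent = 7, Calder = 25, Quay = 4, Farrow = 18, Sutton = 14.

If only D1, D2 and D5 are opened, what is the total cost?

Total cost: 427

Each zone is assigned to its cheapest site among the open ones.
{D1, D2, D5}: Brent→D2 7·7=49, Calder→D2 6·25=150, Quay→D1 4·4=16, Farrow→D5 4·18=72, Sutton→D1 3·14=42. Service 329; fixed 98; total 427.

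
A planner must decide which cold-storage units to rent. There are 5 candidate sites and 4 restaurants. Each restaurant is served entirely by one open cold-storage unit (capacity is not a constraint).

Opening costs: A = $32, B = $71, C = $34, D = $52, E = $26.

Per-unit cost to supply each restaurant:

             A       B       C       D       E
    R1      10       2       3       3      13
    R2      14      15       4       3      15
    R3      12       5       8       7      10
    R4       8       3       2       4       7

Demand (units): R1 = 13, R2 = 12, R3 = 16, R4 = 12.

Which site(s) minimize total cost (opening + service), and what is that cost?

Open C only; minimum total cost 273.

For any fixed open set, each restaurant goes to its cheapest open site; total = fixed + service.
{C}: R1→C 3·13=39, R2→C 4·12=48, R3→C 8·16=128, R4→C 2·12=24. Service 239; fixed 34; total 273.
{B, C}: service 178 + fixed 105 = 283
{D}: service 235 + fixed 52 = 287
{A, B, C, D, E}: R1→B 2·13=26, R2→D 3·12=36, R3→B 5·16=80, R4→C 2·12=24. Service 166; fixed 215; total 381.
No other subset beats 273.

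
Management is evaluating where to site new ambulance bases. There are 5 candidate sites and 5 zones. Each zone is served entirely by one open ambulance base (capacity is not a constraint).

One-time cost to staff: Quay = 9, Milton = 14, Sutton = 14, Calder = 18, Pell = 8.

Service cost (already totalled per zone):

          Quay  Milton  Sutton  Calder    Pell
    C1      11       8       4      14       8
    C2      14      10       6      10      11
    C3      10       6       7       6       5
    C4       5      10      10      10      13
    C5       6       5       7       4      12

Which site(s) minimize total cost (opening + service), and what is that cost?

Open Sutton only; minimum total cost 48.

For any fixed open set, each zone goes to its cheapest open site; total = fixed + service.
{Sutton}: C1→Sutton 4, C2→Sutton 6, C3→Sutton 7, C4→Sutton 10, C5→Sutton 7. Service 34; fixed 14; total 48.
{Quay, Sutton}: C1→Sutton 4, C2→Sutton 6, C3→Sutton 7, C4→Quay 5, C5→Quay 6. Service 28; fixed 23; total 51.
{Quay, Pell}: service 35 + fixed 17 = 52
{Quay, Milton, Sutton, Calder, Pell}: service 24 + fixed 63 = 87
No other subset beats 48.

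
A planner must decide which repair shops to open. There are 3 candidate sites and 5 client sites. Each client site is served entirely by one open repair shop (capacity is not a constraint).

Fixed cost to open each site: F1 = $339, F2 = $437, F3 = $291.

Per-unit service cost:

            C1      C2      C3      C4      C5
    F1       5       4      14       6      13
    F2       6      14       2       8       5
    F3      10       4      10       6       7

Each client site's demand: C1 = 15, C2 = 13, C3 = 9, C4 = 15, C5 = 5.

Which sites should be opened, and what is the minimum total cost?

For any fixed open set, each client site goes to its cheapest open site; total = fixed + service.
{F3}: C1→F3 10·15=150, C2→F3 4·13=52, C3→F3 10·9=90, C4→F3 6·15=90, C5→F3 7·5=35. Service 417; fixed 291; total 708.
{F1}: C1→F1 5·15=75, C2→F1 4·13=52, C3→F1 14·9=126, C4→F1 6·15=90, C5→F1 13·5=65. Service 408; fixed 339; total 747.
{F2}: service 435 + fixed 437 = 872
{F1, F2, F3}: service 260 + fixed 1067 = 1327
No other subset beats 708.

Open F3 only; minimum total cost 708.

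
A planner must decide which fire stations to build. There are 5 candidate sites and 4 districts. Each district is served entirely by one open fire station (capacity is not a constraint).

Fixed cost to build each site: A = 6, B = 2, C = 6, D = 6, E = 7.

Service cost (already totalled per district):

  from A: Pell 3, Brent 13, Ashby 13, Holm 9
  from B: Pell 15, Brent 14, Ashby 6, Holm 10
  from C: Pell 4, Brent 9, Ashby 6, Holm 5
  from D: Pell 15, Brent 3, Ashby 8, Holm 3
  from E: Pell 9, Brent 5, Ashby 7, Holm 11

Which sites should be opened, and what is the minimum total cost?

Open C and D; minimum total cost 28.

For any fixed open set, each district goes to its cheapest open site; total = fixed + service.
{C, D}: Pell→C 4, Brent→D 3, Ashby→C 6, Holm→D 3. Service 16; fixed 12; total 28.
{A, B, D}: Pell→A 3, Brent→D 3, Ashby→B 6, Holm→D 3. Service 15; fixed 14; total 29.
{A, D}: service 17 + fixed 12 = 29
{A, B, C, D, E}: Pell→A 3, Brent→D 3, Ashby→B 6, Holm→D 3. Service 15; fixed 27; total 42.
No other subset beats 28.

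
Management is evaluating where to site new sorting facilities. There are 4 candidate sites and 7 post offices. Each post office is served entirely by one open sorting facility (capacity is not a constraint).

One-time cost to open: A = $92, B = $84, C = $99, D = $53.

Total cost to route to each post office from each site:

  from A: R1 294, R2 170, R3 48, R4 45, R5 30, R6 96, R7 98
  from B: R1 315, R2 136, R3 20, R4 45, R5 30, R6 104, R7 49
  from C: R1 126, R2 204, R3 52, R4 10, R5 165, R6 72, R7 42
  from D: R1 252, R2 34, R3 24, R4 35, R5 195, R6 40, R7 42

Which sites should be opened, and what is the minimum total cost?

For any fixed open set, each post office goes to its cheapest open site; total = fixed + service.
{B, C, D}: R1→C 126, R2→D 34, R3→B 20, R4→C 10, R5→B 30, R6→D 40, R7→C 42. Service 302; fixed 236; total 538.
{A, C, D}: service 306 + fixed 244 = 550
{B, D}: R1→D 252, R2→D 34, R3→B 20, R4→D 35, R5→B 30, R6→D 40, R7→D 42. Service 453; fixed 137; total 590.
{A, B, C, D}: R1→C 126, R2→D 34, R3→B 20, R4→C 10, R5→A 30, R6→D 40, R7→C 42. Service 302; fixed 328; total 630.
No other subset beats 538.

Open B, C and D; minimum total cost 538.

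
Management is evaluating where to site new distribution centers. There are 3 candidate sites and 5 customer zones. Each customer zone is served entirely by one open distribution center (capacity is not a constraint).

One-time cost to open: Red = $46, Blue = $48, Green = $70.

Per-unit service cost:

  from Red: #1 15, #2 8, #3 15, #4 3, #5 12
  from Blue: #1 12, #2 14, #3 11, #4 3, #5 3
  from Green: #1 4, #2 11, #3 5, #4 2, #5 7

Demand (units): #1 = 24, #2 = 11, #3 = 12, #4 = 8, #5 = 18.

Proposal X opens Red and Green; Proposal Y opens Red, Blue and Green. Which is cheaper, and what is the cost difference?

Proposal Y is cheaper by 24.

Proposal X: {Red, Green}: #1→Green 4·24=96, #2→Red 8·11=88, #3→Green 5·12=60, #4→Green 2·8=16, #5→Green 7·18=126. Service 386; fixed 116; total 502.
Proposal Y: {Red, Blue, Green}: #1→Green 4·24=96, #2→Red 8·11=88, #3→Green 5·12=60, #4→Green 2·8=16, #5→Blue 3·18=54. Service 314; fixed 164; total 478.
Difference: |502 − 478| = 24.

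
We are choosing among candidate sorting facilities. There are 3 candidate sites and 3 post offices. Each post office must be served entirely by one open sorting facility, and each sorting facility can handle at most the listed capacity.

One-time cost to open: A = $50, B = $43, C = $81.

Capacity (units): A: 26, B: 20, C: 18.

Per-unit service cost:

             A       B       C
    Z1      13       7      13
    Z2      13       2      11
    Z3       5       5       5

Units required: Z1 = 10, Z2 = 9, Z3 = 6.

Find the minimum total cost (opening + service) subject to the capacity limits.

Open {A, B}: Z1→B 7·10=70, Z2→B 2·9=18, Z3→A 5·6=30.
Loads: A carries 6/26, B carries 19/20. Service 118; fixed 93; total 211.
Next best feasible plan costs 242.

Minimum total cost: 211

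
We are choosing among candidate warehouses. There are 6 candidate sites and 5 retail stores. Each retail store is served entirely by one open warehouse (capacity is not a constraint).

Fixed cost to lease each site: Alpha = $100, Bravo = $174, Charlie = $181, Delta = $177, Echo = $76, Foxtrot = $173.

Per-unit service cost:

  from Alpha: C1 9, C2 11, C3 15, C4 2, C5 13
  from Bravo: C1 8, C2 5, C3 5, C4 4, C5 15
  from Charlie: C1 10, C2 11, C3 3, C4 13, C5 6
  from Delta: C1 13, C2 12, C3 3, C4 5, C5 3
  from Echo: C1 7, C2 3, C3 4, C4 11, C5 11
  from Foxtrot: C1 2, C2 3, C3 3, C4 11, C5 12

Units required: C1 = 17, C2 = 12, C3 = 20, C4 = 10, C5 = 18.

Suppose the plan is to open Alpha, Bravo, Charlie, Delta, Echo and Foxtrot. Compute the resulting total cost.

Total cost: 1085

Each retail store is assigned to its cheapest site among the open ones.
{Alpha, Bravo, Charlie, Delta, Echo, Foxtrot}: C1→Foxtrot 2·17=34, C2→Echo 3·12=36, C3→Charlie 3·20=60, C4→Alpha 2·10=20, C5→Delta 3·18=54. Service 204; fixed 881; total 1085.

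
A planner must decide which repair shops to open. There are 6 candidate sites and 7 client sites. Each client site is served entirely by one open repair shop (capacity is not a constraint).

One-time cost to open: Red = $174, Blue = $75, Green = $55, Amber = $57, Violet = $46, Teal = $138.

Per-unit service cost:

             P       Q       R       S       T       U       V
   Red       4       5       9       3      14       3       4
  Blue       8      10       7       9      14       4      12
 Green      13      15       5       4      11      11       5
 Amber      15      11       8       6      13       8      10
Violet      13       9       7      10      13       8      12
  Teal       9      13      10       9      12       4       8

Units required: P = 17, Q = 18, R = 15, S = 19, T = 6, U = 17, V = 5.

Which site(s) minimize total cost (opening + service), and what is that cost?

For any fixed open set, each client site goes to its cheapest open site; total = fixed + service.
{Red, Green}: P→Red 4·17=68, Q→Red 5·18=90, R→Green 5·15=75, S→Red 3·19=57, T→Green 11·6=66, U→Red 3·17=51, V→Red 4·5=20. Service 427; fixed 229; total 656.
{Red}: P→Red 4·17=68, Q→Red 5·18=90, R→Red 9·15=135, S→Red 3·19=57, T→Red 14·6=84, U→Red 3·17=51, V→Red 4·5=20. Service 505; fixed 174; total 679.
{Red, Violet}: service 469 + fixed 220 = 689
{Red, Blue, Green, Amber, Violet, Teal}: P→Red 4·17=68, Q→Red 5·18=90, R→Green 5·15=75, S→Red 3·19=57, T→Green 11·6=66, U→Red 3·17=51, V→Red 4·5=20. Service 427; fixed 545; total 972.
No other subset beats 656.

Open Red and Green; minimum total cost 656.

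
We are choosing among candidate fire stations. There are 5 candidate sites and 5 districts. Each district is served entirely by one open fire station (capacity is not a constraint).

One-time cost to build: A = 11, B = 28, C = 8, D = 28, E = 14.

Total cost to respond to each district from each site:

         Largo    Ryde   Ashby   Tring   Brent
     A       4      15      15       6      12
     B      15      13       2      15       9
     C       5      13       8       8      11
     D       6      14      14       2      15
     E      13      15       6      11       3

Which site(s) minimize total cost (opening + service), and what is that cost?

For any fixed open set, each district goes to its cheapest open site; total = fixed + service.
{C}: Largo→C 5, Ryde→C 13, Ashby→C 8, Tring→C 8, Brent→C 11. Service 45; fixed 8; total 53.
{C, E}: service 35 + fixed 22 = 57
{A, E}: Largo→A 4, Ryde→A 15, Ashby→E 6, Tring→A 6, Brent→E 3. Service 34; fixed 25; total 59.
{A, B, C, D, E}: service 24 + fixed 89 = 113
No other subset beats 53.

Open C only; minimum total cost 53.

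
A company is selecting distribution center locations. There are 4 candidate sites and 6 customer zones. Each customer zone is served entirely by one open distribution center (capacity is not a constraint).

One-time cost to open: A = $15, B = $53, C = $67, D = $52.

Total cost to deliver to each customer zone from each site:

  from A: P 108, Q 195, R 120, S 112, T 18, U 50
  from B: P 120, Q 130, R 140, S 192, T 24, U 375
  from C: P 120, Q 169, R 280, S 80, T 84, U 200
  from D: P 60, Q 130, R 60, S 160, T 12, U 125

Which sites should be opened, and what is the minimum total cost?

Open A and D; minimum total cost 491.

For any fixed open set, each customer zone goes to its cheapest open site; total = fixed + service.
{A, D}: P→D 60, Q→D 130, R→D 60, S→A 112, T→D 12, U→A 50. Service 424; fixed 67; total 491.
{A, C, D}: service 392 + fixed 134 = 526
{A, B, D}: service 424 + fixed 120 = 544
{A, B, C, D}: P→D 60, Q→B 130, R→D 60, S→C 80, T→D 12, U→A 50. Service 392; fixed 187; total 579.
No other subset beats 491.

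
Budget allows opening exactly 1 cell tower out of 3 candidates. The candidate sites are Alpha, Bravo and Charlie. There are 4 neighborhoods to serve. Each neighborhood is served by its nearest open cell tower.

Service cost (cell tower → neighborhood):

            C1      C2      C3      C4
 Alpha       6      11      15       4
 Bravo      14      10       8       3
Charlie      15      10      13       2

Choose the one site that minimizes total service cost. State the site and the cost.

Choose Bravo only; total service cost 35.

With exactly 1 open, each neighborhood uses its cheapest among the chosen.
{Bravo}: C1→Bravo 14, C2→Bravo 10, C3→Bravo 8, C4→Bravo 3. Service cost 35.
{Alpha}: service cost 36
{Charlie}: service cost 40
Among all 3 size-1 choices, {Bravo} is lowest.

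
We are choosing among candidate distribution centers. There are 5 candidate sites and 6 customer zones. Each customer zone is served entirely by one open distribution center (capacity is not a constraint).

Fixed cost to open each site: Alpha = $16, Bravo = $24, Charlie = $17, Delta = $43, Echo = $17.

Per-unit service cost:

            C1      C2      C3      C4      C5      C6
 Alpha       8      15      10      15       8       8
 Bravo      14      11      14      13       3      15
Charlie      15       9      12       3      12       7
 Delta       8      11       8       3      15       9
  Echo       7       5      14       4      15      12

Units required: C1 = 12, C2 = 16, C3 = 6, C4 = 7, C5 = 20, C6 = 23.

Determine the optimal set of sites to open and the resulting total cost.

Open Bravo, Charlie and Echo; minimum total cost 536.

For any fixed open set, each customer zone goes to its cheapest open site; total = fixed + service.
{Bravo, Charlie, Echo}: C1→Echo 7·12=84, C2→Echo 5·16=80, C3→Charlie 12·6=72, C4→Charlie 3·7=21, C5→Bravo 3·20=60, C6→Charlie 7·23=161. Service 478; fixed 58; total 536.
{Alpha, Bravo, Charlie, Echo}: C1→Echo 7·12=84, C2→Echo 5·16=80, C3→Alpha 10·6=60, C4→Charlie 3·7=21, C5→Bravo 3·20=60, C6→Charlie 7·23=161. Service 466; fixed 74; total 540.
{Alpha, Bravo, Echo}: service 496 + fixed 57 = 553
{Alpha, Bravo, Charlie, Delta, Echo}: service 454 + fixed 117 = 571
No other subset beats 536.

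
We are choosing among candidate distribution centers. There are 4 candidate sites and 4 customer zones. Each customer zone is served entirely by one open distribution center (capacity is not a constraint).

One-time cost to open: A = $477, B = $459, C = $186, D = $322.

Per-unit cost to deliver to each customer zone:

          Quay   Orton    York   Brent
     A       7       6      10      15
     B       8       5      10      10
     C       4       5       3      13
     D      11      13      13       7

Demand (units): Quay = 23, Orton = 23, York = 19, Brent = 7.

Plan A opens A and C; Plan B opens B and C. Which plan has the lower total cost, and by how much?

Plan A: {A, C}: Quay→C 4·23=92, Orton→C 5·23=115, York→C 3·19=57, Brent→C 13·7=91. Service 355; fixed 663; total 1018.
Plan B: {B, C}: Quay→C 4·23=92, Orton→B 5·23=115, York→C 3·19=57, Brent→B 10·7=70. Service 334; fixed 645; total 979.
Difference: |1018 − 979| = 39.

Plan B is cheaper by 39.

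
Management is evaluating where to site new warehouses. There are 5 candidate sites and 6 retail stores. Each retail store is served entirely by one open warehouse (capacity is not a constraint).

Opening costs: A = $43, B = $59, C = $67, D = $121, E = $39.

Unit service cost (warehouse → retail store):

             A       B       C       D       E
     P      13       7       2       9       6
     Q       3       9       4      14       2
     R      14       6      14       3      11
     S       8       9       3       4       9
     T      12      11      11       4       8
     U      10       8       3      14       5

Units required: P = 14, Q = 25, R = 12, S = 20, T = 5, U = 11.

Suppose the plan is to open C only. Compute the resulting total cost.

Total cost: 511

Each retail store is assigned to its cheapest site among the open ones.
{C}: P→C 2·14=28, Q→C 4·25=100, R→C 14·12=168, S→C 3·20=60, T→C 11·5=55, U→C 3·11=33. Service 444; fixed 67; total 511.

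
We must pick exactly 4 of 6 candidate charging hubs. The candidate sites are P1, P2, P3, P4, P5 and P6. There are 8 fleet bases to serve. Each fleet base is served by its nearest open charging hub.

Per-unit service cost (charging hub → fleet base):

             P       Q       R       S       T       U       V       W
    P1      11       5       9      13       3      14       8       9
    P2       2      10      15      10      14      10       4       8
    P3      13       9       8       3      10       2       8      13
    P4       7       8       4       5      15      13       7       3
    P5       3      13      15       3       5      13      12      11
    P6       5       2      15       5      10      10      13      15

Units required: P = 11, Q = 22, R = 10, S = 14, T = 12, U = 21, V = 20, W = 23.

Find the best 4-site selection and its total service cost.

Choose P1, P2, P3 and P4; total service cost 441.

With exactly 4 open, each fleet base uses its cheapest among the chosen.
{P1, P2, P3, P4}: P→P2 2·11=22, Q→P1 5·22=110, R→P4 4·10=40, S→P3 3·14=42, T→P1 3·12=36, U→P3 2·21=42, V→P2 4·20=80, W→P4 3·23=69. Service cost 441.
{P2, P3, P4, P6}: service cost 459
{P1, P3, P4, P6}: service cost 468
Among all 15 size-4 choices, {P1, P2, P3, P4} is lowest.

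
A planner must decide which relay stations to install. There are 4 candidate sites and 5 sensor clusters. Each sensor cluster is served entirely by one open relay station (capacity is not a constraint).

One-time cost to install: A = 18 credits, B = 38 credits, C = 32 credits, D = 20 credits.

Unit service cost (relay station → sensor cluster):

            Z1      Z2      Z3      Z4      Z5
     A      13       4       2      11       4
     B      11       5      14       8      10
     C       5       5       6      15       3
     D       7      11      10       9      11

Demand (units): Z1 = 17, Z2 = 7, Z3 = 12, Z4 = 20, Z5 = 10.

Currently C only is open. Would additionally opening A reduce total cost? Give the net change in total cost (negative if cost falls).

Current service cost with {C}: 522.
Adding A: each sensor cluster re-picks its cheapest; new service cost 387, saving 135.
Extra fixed cost: 18. Net change = 18 − 135 = -117.
(Totals: 554 → 437.)

Yes — net change −117 (cost falls by 117).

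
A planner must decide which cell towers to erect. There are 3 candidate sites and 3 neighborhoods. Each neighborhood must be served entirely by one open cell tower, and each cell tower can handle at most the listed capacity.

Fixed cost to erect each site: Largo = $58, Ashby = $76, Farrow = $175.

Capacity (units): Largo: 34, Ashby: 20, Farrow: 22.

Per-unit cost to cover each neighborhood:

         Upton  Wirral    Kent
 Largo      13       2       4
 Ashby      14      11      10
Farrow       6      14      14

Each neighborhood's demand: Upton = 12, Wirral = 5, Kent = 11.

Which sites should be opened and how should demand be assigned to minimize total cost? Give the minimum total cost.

Minimum total cost: 268

Open {Largo}: Upton→Largo 13·12=156, Wirral→Largo 2·5=10, Kent→Largo 4·11=44.
Loads: Largo carries 28/34. Service 210; fixed 58; total 268.
Next best feasible plan costs 344.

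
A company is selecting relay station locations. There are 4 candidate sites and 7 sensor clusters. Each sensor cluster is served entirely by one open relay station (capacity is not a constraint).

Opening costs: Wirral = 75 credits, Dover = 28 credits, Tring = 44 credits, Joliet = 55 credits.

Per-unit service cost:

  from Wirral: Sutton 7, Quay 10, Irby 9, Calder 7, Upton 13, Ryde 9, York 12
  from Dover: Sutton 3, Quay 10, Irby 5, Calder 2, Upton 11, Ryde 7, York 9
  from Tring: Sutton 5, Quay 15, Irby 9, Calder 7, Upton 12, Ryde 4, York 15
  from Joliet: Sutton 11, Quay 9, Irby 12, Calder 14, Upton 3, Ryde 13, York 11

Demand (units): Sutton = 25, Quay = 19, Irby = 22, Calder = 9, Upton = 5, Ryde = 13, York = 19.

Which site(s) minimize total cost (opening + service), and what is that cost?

For any fixed open set, each sensor cluster goes to its cheapest open site; total = fixed + service.
{Dover, Joliet}: Sutton→Dover 3·25=75, Quay→Joliet 9·19=171, Irby→Dover 5·22=110, Calder→Dover 2·9=18, Upton→Joliet 3·5=15, Ryde→Dover 7·13=91, York→Dover 9·19=171. Service 651; fixed 83; total 734.
{Dover}: Sutton→Dover 3·25=75, Quay→Dover 10·19=190, Irby→Dover 5·22=110, Calder→Dover 2·9=18, Upton→Dover 11·5=55, Ryde→Dover 7·13=91, York→Dover 9·19=171. Service 710; fixed 28; total 738.
{Dover, Tring, Joliet}: service 612 + fixed 127 = 739
{Wirral, Dover, Tring, Joliet}: service 612 + fixed 202 = 814
No other subset beats 734.

Open Dover and Joliet; minimum total cost 734.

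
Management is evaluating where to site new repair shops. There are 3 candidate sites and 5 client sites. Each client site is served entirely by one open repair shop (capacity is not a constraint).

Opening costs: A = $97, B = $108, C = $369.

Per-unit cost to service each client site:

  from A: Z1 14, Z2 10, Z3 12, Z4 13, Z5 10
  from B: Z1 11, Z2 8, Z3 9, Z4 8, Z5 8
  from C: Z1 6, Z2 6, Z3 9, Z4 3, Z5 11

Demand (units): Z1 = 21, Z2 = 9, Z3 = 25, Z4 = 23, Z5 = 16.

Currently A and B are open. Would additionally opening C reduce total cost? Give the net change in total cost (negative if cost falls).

Current service cost with {A, B}: 840.
Adding C: each client site re-picks its cheapest; new service cost 602, saving 238.
Extra fixed cost: 369. Net change = 369 − 238 = 131.
(Totals: 1045 → 1176.)

No — net change +131 (cost rises by 131).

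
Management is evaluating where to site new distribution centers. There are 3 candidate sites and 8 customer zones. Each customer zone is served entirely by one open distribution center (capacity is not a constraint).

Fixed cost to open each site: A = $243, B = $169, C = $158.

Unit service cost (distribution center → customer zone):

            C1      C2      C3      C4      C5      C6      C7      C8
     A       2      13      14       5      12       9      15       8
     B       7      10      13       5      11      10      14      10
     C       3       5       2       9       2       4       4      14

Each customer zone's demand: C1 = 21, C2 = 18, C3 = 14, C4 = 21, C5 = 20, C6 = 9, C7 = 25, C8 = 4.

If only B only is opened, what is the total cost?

Each customer zone is assigned to its cheapest site among the open ones.
{B}: C1→B 7·21=147, C2→B 10·18=180, C3→B 13·14=182, C4→B 5·21=105, C5→B 11·20=220, C6→B 10·9=90, C7→B 14·25=350, C8→B 10·4=40. Service 1314; fixed 169; total 1483.

Total cost: 1483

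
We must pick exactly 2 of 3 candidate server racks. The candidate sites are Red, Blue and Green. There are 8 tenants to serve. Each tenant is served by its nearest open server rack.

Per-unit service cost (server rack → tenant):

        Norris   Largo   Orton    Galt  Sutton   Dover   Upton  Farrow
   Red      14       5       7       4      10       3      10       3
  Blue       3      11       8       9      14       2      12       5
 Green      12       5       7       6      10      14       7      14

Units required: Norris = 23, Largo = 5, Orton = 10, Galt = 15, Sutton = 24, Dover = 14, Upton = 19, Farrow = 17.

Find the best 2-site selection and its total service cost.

Choose Red and Blue; total service cost 733.

With exactly 2 open, each tenant uses its cheapest among the chosen.
{Red, Blue}: Norris→Blue 3·23=69, Largo→Red 5·5=25, Orton→Red 7·10=70, Galt→Red 4·15=60, Sutton→Red 10·24=240, Dover→Blue 2·14=28, Upton→Red 10·19=190, Farrow→Red 3·17=51. Service cost 733.
{Blue, Green}: service cost 740
{Red, Green}: service cost 897
Among all 3 size-2 choices, {Red, Blue} is lowest.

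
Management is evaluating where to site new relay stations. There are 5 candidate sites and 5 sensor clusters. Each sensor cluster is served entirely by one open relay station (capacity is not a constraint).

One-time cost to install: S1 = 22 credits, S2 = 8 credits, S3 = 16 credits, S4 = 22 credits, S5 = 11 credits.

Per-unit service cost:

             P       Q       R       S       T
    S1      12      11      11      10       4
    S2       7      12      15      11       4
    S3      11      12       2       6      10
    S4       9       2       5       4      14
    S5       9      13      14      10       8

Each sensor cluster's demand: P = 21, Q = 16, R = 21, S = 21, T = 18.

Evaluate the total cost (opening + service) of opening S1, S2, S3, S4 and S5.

Each sensor cluster is assigned to its cheapest site among the open ones.
{S1, S2, S3, S4, S5}: P→S2 7·21=147, Q→S4 2·16=32, R→S3 2·21=42, S→S4 4·21=84, T→S1 4·18=72. Service 377; fixed 79; total 456.

Total cost: 456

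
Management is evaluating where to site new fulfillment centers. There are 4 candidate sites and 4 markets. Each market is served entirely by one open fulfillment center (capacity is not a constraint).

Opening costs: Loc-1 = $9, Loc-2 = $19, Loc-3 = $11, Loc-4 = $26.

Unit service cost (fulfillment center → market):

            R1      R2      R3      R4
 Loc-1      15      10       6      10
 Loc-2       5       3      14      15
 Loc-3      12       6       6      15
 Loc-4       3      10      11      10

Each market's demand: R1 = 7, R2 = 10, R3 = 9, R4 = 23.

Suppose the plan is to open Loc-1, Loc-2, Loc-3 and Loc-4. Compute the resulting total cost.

Each market is assigned to its cheapest site among the open ones.
{Loc-1, Loc-2, Loc-3, Loc-4}: R1→Loc-4 3·7=21, R2→Loc-2 3·10=30, R3→Loc-1 6·9=54, R4→Loc-1 10·23=230. Service 335; fixed 65; total 400.

Total cost: 400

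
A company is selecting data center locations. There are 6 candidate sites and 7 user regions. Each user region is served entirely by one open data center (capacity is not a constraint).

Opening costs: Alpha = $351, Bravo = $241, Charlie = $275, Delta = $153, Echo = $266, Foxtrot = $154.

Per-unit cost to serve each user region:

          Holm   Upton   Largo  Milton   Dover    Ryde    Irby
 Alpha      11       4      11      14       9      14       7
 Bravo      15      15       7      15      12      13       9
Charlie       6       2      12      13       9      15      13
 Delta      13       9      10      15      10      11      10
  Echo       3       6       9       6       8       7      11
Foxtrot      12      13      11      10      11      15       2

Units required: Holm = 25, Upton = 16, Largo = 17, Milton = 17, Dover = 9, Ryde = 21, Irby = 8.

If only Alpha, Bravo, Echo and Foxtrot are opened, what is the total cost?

Total cost: 1607

Each user region is assigned to its cheapest site among the open ones.
{Alpha, Bravo, Echo, Foxtrot}: Holm→Echo 3·25=75, Upton→Alpha 4·16=64, Largo→Bravo 7·17=119, Milton→Echo 6·17=102, Dover→Echo 8·9=72, Ryde→Echo 7·21=147, Irby→Foxtrot 2·8=16. Service 595; fixed 1012; total 1607.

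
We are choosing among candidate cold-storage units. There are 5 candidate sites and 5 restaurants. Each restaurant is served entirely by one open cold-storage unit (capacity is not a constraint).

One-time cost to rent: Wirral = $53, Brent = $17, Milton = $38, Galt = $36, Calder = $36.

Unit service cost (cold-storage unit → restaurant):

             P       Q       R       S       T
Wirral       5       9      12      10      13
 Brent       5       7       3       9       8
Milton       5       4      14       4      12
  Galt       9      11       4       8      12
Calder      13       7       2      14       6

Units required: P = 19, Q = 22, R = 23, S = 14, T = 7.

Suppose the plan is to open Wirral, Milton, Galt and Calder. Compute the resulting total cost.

Total cost: 490

Each restaurant is assigned to its cheapest site among the open ones.
{Wirral, Milton, Galt, Calder}: P→Wirral 5·19=95, Q→Milton 4·22=88, R→Calder 2·23=46, S→Milton 4·14=56, T→Calder 6·7=42. Service 327; fixed 163; total 490.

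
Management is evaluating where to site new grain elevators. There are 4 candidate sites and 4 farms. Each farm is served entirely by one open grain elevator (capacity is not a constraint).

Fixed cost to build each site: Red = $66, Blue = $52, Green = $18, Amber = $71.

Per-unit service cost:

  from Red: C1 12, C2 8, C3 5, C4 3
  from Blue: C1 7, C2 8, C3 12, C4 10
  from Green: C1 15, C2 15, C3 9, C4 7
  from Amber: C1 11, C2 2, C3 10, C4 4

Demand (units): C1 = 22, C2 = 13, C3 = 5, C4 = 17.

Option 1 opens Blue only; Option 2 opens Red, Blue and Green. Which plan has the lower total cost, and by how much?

Option 2 is cheaper by 70.

Option 1: {Blue}: C1→Blue 7·22=154, C2→Blue 8·13=104, C3→Blue 12·5=60, C4→Blue 10·17=170. Service 488; fixed 52; total 540.
Option 2: {Red, Blue, Green}: C1→Blue 7·22=154, C2→Red 8·13=104, C3→Red 5·5=25, C4→Red 3·17=51. Service 334; fixed 136; total 470.
Difference: |540 − 470| = 70.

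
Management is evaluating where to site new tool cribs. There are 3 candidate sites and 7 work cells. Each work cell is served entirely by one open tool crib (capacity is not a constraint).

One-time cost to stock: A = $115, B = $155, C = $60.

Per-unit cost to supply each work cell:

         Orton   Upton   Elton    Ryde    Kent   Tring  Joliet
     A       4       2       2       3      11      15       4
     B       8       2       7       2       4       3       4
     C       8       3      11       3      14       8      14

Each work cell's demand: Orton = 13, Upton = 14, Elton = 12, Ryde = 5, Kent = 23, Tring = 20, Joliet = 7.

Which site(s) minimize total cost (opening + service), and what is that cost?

For any fixed open set, each work cell goes to its cheapest open site; total = fixed + service.
{B}: Orton→B 8·13=104, Upton→B 2·14=28, Elton→B 7·12=84, Ryde→B 2·5=10, Kent→B 4·23=92, Tring→B 3·20=60, Joliet→B 4·7=28. Service 406; fixed 155; total 561.
{A, B}: Orton→A 4·13=52, Upton→A 2·14=28, Elton→A 2·12=24, Ryde→B 2·5=10, Kent→B 4·23=92, Tring→B 3·20=60, Joliet→A 4·7=28. Service 294; fixed 270; total 564.
{B, C}: service 406 + fixed 215 = 621
{A, B, C}: Orton→A 4·13=52, Upton→A 2·14=28, Elton→A 2·12=24, Ryde→B 2·5=10, Kent→B 4·23=92, Tring→B 3·20=60, Joliet→A 4·7=28. Service 294; fixed 330; total 624.
No other subset beats 561.

Open B only; minimum total cost 561.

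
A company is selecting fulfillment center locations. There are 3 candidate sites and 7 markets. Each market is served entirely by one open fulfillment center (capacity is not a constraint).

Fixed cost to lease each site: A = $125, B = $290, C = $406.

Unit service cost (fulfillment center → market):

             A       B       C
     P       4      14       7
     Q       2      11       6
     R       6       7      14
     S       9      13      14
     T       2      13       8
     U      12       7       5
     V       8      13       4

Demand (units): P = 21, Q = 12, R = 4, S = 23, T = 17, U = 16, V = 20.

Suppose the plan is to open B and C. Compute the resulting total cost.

Each market is assigned to its cheapest site among the open ones.
{B, C}: P→C 7·21=147, Q→C 6·12=72, R→B 7·4=28, S→B 13·23=299, T→C 8·17=136, U→C 5·16=80, V→C 4·20=80. Service 842; fixed 696; total 1538.

Total cost: 1538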